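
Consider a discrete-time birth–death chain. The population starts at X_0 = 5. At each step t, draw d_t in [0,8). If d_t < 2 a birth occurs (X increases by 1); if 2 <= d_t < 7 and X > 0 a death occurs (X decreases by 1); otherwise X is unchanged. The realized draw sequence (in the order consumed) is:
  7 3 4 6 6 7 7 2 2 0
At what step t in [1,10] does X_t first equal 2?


4

t=0: X=5, d=7 → hold, X_1=5
t=1: X=5, d=3 → death, X_2=4
t=2: X=4, d=4 → death, X_3=3
t=3: X=3, d=6 → death, X_4=2
t=4: X=2, d=6 → death, X_5=1
t=5: X=1, d=7 → hold, X_6=1
t=6: X=1, d=7 → hold, X_7=1
t=7: X=1, d=2 → death, X_8=0
t=8: X=0, d=2 → hold, X_9=0
t=9: X=0, d=0 → birth, X_10=1


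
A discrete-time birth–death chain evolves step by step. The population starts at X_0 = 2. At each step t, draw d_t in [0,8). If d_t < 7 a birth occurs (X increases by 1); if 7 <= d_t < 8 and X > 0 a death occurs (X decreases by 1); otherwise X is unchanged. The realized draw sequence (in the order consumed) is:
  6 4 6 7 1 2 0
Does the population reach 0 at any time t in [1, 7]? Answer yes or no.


no

t=0: X=2, d=6 → birth, X_1=3
t=1: X=3, d=4 → birth, X_2=4
t=2: X=4, d=6 → birth, X_3=5
t=3: X=5, d=7 → death, X_4=4
t=4: X=4, d=1 → birth, X_5=5
t=5: X=5, d=2 → birth, X_6=6
t=6: X=6, d=0 → birth, X_7=7


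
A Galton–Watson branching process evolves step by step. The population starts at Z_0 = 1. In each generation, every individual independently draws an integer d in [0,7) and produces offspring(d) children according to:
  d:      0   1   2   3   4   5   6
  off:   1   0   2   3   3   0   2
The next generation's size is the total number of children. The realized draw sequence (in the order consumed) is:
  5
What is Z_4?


gen 0: Z_0=1, draws=[5], offspring=[0], Z_1=0
gen 1: Z_1=0, draws=[], offspring=[], Z_2=0
gen 2: Z_2=0, draws=[], offspring=[], Z_3=0
gen 3: Z_3=0, draws=[], offspring=[], Z_4=0

0


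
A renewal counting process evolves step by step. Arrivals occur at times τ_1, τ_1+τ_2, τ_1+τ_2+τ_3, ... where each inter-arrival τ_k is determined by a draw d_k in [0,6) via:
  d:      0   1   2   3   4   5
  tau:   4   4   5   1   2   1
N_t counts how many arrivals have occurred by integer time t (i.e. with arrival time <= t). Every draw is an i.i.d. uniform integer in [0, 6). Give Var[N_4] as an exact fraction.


75659/104976

Inter-arrival values over d=0..5: [4, 4, 5, 1, 2, 1]
Each d has probability 1/6, so the pmf of τ is: f(1) = 1/3, f(2) = 1/6, f(4) = 1/3, f(5) = 1/6
Let p_n(j) = P(N_n = j), with p_0 = [1]. Condition on τ_1: p_n(0) = P(τ > n), and for j >= 1, p_n(j) = Σ_{k<=n} f(k)·p_{n−k}(j−1)
p_1 = [2/3, 1/3]  (j = 0..1)
p_2 = [1/2, 7/18, 1/9]  (j = 0..2)
p_3 = [1/2, 5/18, 5/27, 1/27]  (j = 0..3)
p_4 = [1/6, 7/12, 17/108, 13/162, 1/81]  (j = 0..4)
E[N_4] = Σ j·p_4(j) = 385/324;  E[N_4²] = Σ j²·p_4(j) = 691/324
Var[N_4] = 691/324 − (385/324)² = 75659/104976


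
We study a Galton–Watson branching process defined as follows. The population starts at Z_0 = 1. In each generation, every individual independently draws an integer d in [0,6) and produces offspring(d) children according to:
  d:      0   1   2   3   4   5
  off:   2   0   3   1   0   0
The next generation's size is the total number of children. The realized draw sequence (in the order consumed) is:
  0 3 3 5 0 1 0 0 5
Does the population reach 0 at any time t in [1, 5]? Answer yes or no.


gen 0: Z_0=1, draws=[0], offspring=[2], Z_1=2
gen 1: Z_1=2, draws=[3, 3], offspring=[1, 1], Z_2=2
gen 2: Z_2=2, draws=[5, 0], offspring=[0, 2], Z_3=2
gen 3: Z_3=2, draws=[1, 0], offspring=[0, 2], Z_4=2
gen 4: Z_4=2, draws=[0, 5], offspring=[2, 0], Z_5=2

no


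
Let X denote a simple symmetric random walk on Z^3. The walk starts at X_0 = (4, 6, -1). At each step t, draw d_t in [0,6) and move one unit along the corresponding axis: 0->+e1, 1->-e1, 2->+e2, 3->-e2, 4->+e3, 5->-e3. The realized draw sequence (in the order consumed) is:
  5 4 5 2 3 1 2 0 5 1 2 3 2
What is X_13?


(3, 8, -3)

t=0: X=(4, 6, -1), d=5 → -e3, X_1=(4, 6, -2)
t=1: X=(4, 6, -2), d=4 → +e3, X_2=(4, 6, -1)
t=2: X=(4, 6, -1), d=5 → -e3, X_3=(4, 6, -2)
t=3: X=(4, 6, -2), d=2 → +e2, X_4=(4, 7, -2)
t=4: X=(4, 7, -2), d=3 → -e2, X_5=(4, 6, -2)
t=5: X=(4, 6, -2), d=1 → -e1, X_6=(3, 6, -2)
t=6: X=(3, 6, -2), d=2 → +e2, X_7=(3, 7, -2)
t=7: X=(3, 7, -2), d=0 → +e1, X_8=(4, 7, -2)
t=8: X=(4, 7, -2), d=5 → -e3, X_9=(4, 7, -3)
t=9: X=(4, 7, -3), d=1 → -e1, X_10=(3, 7, -3)
t=10: X=(3, 7, -3), d=2 → +e2, X_11=(3, 8, -3)
t=11: X=(3, 8, -3), d=3 → -e2, X_12=(3, 7, -3)
t=12: X=(3, 7, -3), d=2 → +e2, X_13=(3, 8, -3)


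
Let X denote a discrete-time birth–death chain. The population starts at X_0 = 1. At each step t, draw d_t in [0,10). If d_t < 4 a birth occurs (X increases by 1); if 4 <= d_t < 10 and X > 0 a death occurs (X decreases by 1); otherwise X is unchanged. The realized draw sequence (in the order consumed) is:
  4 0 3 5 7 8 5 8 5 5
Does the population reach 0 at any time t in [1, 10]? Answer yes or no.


t=0: X=1, d=4 → death, X_1=0
t=1: X=0, d=0 → birth, X_2=1
t=2: X=1, d=3 → birth, X_3=2
t=3: X=2, d=5 → death, X_4=1
t=4: X=1, d=7 → death, X_5=0
t=5: X=0, d=8 → hold, X_6=0
t=6: X=0, d=5 → hold, X_7=0
t=7: X=0, d=8 → hold, X_8=0
t=8: X=0, d=5 → hold, X_9=0
t=9: X=0, d=5 → hold, X_10=0

yes


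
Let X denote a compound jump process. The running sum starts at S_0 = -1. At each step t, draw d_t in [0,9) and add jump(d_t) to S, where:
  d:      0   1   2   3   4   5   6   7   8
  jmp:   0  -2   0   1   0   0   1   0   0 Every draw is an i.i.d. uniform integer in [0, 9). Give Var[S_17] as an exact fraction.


34/3

Outcome values over d=0..8: [0, -2, 0, 1, 0, 0, 1, 0, 0]
Σy = 0, Σy² = 6, M = 9
μ = 0/9 = 0,  σ² = 6/9 − (0)² = 2/3
Independent increments: Var[S_17] = 17·σ² = 17·(2/3) = 34/3


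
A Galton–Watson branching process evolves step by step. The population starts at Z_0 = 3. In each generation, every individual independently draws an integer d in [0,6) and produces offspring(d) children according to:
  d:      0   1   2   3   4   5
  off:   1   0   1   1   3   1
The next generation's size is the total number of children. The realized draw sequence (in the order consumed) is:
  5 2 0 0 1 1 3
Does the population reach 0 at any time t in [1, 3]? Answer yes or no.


gen 0: Z_0=3, draws=[5, 2, 0], offspring=[1, 1, 1], Z_1=3
gen 1: Z_1=3, draws=[0, 1, 1], offspring=[1, 0, 0], Z_2=1
gen 2: Z_2=1, draws=[3], offspring=[1], Z_3=1

no


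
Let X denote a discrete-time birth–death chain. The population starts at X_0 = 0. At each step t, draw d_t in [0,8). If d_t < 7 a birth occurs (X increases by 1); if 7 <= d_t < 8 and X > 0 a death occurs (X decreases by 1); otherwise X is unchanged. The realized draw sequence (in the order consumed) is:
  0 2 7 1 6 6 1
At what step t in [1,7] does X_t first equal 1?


1

t=0: X=0, d=0 → birth, X_1=1
t=1: X=1, d=2 → birth, X_2=2
t=2: X=2, d=7 → death, X_3=1
t=3: X=1, d=1 → birth, X_4=2
t=4: X=2, d=6 → birth, X_5=3
t=5: X=3, d=6 → birth, X_6=4
t=6: X=4, d=1 → birth, X_7=5


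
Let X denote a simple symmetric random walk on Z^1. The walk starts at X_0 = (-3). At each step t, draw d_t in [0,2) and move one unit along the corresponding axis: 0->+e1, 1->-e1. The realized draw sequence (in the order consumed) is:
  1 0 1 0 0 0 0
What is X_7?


(0)

t=0: X=(-3), d=1 → -e1, X_1=(-4)
t=1: X=(-4), d=0 → +e1, X_2=(-3)
t=2: X=(-3), d=1 → -e1, X_3=(-4)
t=3: X=(-4), d=0 → +e1, X_4=(-3)
t=4: X=(-3), d=0 → +e1, X_5=(-2)
t=5: X=(-2), d=0 → +e1, X_6=(-1)
t=6: X=(-1), d=0 → +e1, X_7=(0)


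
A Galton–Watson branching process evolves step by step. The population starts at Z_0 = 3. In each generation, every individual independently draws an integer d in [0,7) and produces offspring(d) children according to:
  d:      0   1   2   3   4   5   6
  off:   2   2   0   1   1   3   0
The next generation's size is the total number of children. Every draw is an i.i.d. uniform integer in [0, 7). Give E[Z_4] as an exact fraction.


Outcome values over d=0..6: [2, 2, 0, 1, 1, 3, 0]
Σy = 9, Σy² = 19, M = 7
μ = 9/7 = 9/7,  σ² = 19/7 − (9/7)² = 52/49
E[Z_0] = 3
E[Z_1] = 9/7·E[Z_0] = 27/7
E[Z_2] = 9/7·E[Z_1] = 243/49
E[Z_3] = 9/7·E[Z_2] = 2187/343
E[Z_4] = 9/7·E[Z_3] = 19683/2401

19683/2401


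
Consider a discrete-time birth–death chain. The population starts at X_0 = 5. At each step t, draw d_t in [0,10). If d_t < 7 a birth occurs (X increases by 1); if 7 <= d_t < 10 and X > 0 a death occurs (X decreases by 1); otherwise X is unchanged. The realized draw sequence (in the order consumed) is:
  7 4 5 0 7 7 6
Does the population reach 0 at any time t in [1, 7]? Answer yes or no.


t=0: X=5, d=7 → death, X_1=4
t=1: X=4, d=4 → birth, X_2=5
t=2: X=5, d=5 → birth, X_3=6
t=3: X=6, d=0 → birth, X_4=7
t=4: X=7, d=7 → death, X_5=6
t=5: X=6, d=7 → death, X_6=5
t=6: X=5, d=6 → birth, X_7=6

no


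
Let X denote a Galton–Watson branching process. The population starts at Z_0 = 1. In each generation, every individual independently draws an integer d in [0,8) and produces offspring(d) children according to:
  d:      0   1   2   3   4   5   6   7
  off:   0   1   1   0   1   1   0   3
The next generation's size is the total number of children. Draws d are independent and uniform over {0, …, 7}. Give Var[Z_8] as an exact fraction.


498805850748975/281474976710656

Outcome values over d=0..7: [0, 1, 1, 0, 1, 1, 0, 3]
Σy = 7, Σy² = 13, M = 8
μ = 7/8 = 7/8,  σ² = 13/8 − (7/8)² = 55/64
V_0 = 0, E_0 = 1
V_1 = 55/64·E_0 + (7/8)²·V_0 = 55/64;  E_1 = 7/8
V_2 = 55/64·E_1 + (7/8)²·V_1 = 5775/4096;  E_2 = 49/64
V_3 = 55/64·E_2 + (7/8)²·V_2 = 455455/262144;  E_3 = 343/512
V_4 = 55/64·E_3 + (7/8)²·V_3 = 31976175/16777216;  E_4 = 2401/4096
V_5 = 55/64·E_4 + (7/8)²·V_4 = 2107729855/1073741824;  E_5 = 16807/32768
V_6 = 55/64·E_5 + (7/8)²·V_5 = 133569010575/68719476736;  E_6 = 117649/262144
V_7 = 55/64·E_6 + (7/8)²·V_6 = 8241135388255/4398046511104;  E_7 = 823543/2097152
V_8 = 55/64·E_7 + (7/8)²·V_7 = 498805850748975/281474976710656;  E_8 = 5764801/16777216


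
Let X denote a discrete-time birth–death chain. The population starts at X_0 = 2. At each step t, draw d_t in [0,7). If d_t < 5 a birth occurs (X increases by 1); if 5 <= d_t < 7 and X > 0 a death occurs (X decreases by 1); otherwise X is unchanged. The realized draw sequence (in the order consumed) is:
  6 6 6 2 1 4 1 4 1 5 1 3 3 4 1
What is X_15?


t=0: X=2, d=6 → death, X_1=1
t=1: X=1, d=6 → death, X_2=0
t=2: X=0, d=6 → hold, X_3=0
t=3: X=0, d=2 → birth, X_4=1
t=4: X=1, d=1 → birth, X_5=2
t=5: X=2, d=4 → birth, X_6=3
t=6: X=3, d=1 → birth, X_7=4
t=7: X=4, d=4 → birth, X_8=5
t=8: X=5, d=1 → birth, X_9=6
t=9: X=6, d=5 → death, X_10=5
t=10: X=5, d=1 → birth, X_11=6
t=11: X=6, d=3 → birth, X_12=7
t=12: X=7, d=3 → birth, X_13=8
t=13: X=8, d=4 → birth, X_14=9
t=14: X=9, d=1 → birth, X_15=10

10


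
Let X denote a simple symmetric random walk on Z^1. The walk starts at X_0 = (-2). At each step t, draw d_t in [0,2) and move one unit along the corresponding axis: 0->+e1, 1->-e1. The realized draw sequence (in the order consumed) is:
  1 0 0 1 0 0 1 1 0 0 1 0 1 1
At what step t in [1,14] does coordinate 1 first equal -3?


t=0: X=(-2), d=1 → -e1, X_1=(-3)
t=1: X=(-3), d=0 → +e1, X_2=(-2)
t=2: X=(-2), d=0 → +e1, X_3=(-1)
t=3: X=(-1), d=1 → -e1, X_4=(-2)
t=4: X=(-2), d=0 → +e1, X_5=(-1)
t=5: X=(-1), d=0 → +e1, X_6=(0)
t=6: X=(0), d=1 → -e1, X_7=(-1)
t=7: X=(-1), d=1 → -e1, X_8=(-2)
t=8: X=(-2), d=0 → +e1, X_9=(-1)
t=9: X=(-1), d=0 → +e1, X_10=(0)
t=10: X=(0), d=1 → -e1, X_11=(-1)
t=11: X=(-1), d=0 → +e1, X_12=(0)
t=12: X=(0), d=1 → -e1, X_13=(-1)
t=13: X=(-1), d=1 → -e1, X_14=(-2)

1


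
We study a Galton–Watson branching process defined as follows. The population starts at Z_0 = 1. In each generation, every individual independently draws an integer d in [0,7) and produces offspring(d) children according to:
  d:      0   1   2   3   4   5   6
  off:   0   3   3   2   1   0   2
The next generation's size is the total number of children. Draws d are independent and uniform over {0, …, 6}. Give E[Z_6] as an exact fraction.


1771561/117649

Outcome values over d=0..6: [0, 3, 3, 2, 1, 0, 2]
Σy = 11, Σy² = 27, M = 7
μ = 11/7 = 11/7,  σ² = 27/7 − (11/7)² = 68/49
E[Z_0] = 1
E[Z_1] = 11/7·E[Z_0] = 11/7
E[Z_2] = 11/7·E[Z_1] = 121/49
E[Z_3] = 11/7·E[Z_2] = 1331/343
E[Z_4] = 11/7·E[Z_3] = 14641/2401
E[Z_5] = 11/7·E[Z_4] = 161051/16807
E[Z_6] = 11/7·E[Z_5] = 1771561/117649


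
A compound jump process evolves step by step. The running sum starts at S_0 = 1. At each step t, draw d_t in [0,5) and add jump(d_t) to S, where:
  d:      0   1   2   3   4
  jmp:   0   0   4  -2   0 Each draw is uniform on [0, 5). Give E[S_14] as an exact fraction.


Outcome values over d=0..4: [0, 0, 4, -2, 0]
Σy = 2, Σy² = 20, M = 5
μ = 2/5 = 2/5,  σ² = 20/5 − (2/5)² = 96/25
E[S_14] = 1 + 14·(2/5) = 33/5

33/5


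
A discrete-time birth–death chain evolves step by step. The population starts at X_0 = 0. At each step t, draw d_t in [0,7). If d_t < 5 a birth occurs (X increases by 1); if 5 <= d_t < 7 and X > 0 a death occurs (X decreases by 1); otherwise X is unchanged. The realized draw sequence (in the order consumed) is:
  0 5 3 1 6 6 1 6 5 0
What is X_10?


t=0: X=0, d=0 → birth, X_1=1
t=1: X=1, d=5 → death, X_2=0
t=2: X=0, d=3 → birth, X_3=1
t=3: X=1, d=1 → birth, X_4=2
t=4: X=2, d=6 → death, X_5=1
t=5: X=1, d=6 → death, X_6=0
t=6: X=0, d=1 → birth, X_7=1
t=7: X=1, d=6 → death, X_8=0
t=8: X=0, d=5 → hold, X_9=0
t=9: X=0, d=0 → birth, X_10=1

1


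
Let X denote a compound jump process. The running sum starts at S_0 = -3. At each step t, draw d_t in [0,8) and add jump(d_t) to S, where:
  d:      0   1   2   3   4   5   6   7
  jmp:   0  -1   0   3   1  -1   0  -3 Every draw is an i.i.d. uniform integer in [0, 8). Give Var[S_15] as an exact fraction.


Outcome values over d=0..7: [0, -1, 0, 3, 1, -1, 0, -3]
Σy = -1, Σy² = 21, M = 8
μ = -1/8 = -1/8,  σ² = 21/8 − (-1/8)² = 167/64
Independent increments: Var[S_15] = 15·σ² = 15·(167/64) = 2505/64

2505/64


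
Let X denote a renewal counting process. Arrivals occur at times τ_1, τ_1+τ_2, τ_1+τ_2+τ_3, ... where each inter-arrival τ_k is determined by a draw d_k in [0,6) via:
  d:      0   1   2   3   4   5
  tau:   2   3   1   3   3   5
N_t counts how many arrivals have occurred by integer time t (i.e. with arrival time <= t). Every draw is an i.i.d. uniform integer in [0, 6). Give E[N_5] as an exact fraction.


11839/7776

Inter-arrival values over d=0..5: [2, 3, 1, 3, 3, 5]
Each d has probability 1/6, so the pmf of τ is: f(1) = 1/6, f(2) = 1/6, f(3) = 1/2, f(5) = 1/6
Renewal equation for m(n) = E[N_n]: condition on τ_1 = k (if k <= n, one arrival plus a fresh copy on the remaining n−k steps): m(n) = F(n) + Σ_{k<=n} f(k)·m(n−k), where F(n) = P(τ <= n) and m(0) = 0
m(1) = F(1) = 1/6
m(2) = F(2) + f(1)·m(1) = 1/3 + 1/6·1/6 = 13/36
m(3) = F(3) + f(1)·m(2) + f(2)·m(1) = 5/6 + 1/6·13/36 + 1/6·1/6 = 199/216
m(4) = F(4) + f(1)·m(3) + f(2)·m(2) + f(3)·m(1) = 5/6 + 1/6·199/216 + 1/6·13/36 + 1/2·1/6 = 1465/1296
m(5) = F(5) + f(1)·m(4) + f(2)·m(3) + f(3)·m(2) = 1 + 1/6·1465/1296 + 1/6·199/216 + 1/2·13/36 = 11839/7776
E[N_5] = m(5) = 11839/7776


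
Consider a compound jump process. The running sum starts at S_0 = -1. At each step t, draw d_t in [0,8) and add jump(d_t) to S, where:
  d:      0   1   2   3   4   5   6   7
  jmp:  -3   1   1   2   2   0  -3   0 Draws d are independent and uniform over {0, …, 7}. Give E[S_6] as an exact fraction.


-1

Outcome values over d=0..7: [-3, 1, 1, 2, 2, 0, -3, 0]
Σy = 0, Σy² = 28, M = 8
μ = 0/8 = 0,  σ² = 28/8 − (0)² = 7/2
E[S_6] = -1 + 6·(0) = -1


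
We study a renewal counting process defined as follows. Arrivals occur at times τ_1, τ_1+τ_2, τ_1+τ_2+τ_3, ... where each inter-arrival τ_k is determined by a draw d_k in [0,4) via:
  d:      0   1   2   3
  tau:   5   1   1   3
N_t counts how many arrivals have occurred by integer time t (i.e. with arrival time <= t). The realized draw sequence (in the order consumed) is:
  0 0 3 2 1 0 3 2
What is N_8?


draw d_1=0: τ_1=5, arrival time A_1=5
draw d_2=0: τ_2=5, arrival time A_2=10
draw d_3=3: τ_3=3, arrival time A_3=13
draw d_4=2: τ_4=1, arrival time A_4=14
draw d_5=1: τ_5=1, arrival time A_5=15
draw d_6=0: τ_6=5, arrival time A_6=20
draw d_7=3: τ_7=3, arrival time A_7=23
draw d_8=2: τ_8=1, arrival time A_8=24
N_t over t=0..8: 0:0 1:0 2:0 3:0 4:0 5:1 6:1 7:1 8:1

1


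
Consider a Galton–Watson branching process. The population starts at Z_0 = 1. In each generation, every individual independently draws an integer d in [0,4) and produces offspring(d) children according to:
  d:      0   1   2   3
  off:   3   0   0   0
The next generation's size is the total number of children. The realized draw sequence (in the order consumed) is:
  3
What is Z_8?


0

gen 0: Z_0=1, draws=[3], offspring=[0], Z_1=0
gen 1: Z_1=0, draws=[], offspring=[], Z_2=0
gen 2: Z_2=0, draws=[], offspring=[], Z_3=0
gen 3: Z_3=0, draws=[], offspring=[], Z_4=0
gen 4: Z_4=0, draws=[], offspring=[], Z_5=0
gen 5: Z_5=0, draws=[], offspring=[], Z_6=0
gen 6: Z_6=0, draws=[], offspring=[], Z_7=0
gen 7: Z_7=0, draws=[], offspring=[], Z_8=0


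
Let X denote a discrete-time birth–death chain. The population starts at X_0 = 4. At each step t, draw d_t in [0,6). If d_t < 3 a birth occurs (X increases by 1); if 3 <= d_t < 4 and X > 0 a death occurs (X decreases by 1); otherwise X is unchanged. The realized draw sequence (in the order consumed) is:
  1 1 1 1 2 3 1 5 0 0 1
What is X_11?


12

t=0: X=4, d=1 → birth, X_1=5
t=1: X=5, d=1 → birth, X_2=6
t=2: X=6, d=1 → birth, X_3=7
t=3: X=7, d=1 → birth, X_4=8
t=4: X=8, d=2 → birth, X_5=9
t=5: X=9, d=3 → death, X_6=8
t=6: X=8, d=1 → birth, X_7=9
t=7: X=9, d=5 → hold, X_8=9
t=8: X=9, d=0 → birth, X_9=10
t=9: X=10, d=0 → birth, X_10=11
t=10: X=11, d=1 → birth, X_11=12


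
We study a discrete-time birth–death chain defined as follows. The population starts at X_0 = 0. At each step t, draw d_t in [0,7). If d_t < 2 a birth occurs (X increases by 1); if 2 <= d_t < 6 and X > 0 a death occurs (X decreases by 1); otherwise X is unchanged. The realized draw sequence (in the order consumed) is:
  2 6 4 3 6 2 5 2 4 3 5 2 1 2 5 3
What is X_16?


0

t=0: X=0, d=2 → hold, X_1=0
t=1: X=0, d=6 → hold, X_2=0
t=2: X=0, d=4 → hold, X_3=0
t=3: X=0, d=3 → hold, X_4=0
t=4: X=0, d=6 → hold, X_5=0
t=5: X=0, d=2 → hold, X_6=0
t=6: X=0, d=5 → hold, X_7=0
t=7: X=0, d=2 → hold, X_8=0
t=8: X=0, d=4 → hold, X_9=0
t=9: X=0, d=3 → hold, X_10=0
t=10: X=0, d=5 → hold, X_11=0
t=11: X=0, d=2 → hold, X_12=0
t=12: X=0, d=1 → birth, X_13=1
t=13: X=1, d=2 → death, X_14=0
t=14: X=0, d=5 → hold, X_15=0
t=15: X=0, d=3 → hold, X_16=0


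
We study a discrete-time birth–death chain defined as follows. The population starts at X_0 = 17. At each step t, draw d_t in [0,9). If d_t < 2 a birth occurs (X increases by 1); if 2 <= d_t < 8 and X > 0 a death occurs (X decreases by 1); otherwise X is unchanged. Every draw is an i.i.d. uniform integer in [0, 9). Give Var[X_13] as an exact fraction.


X can drop by at most 1 per step and X_0 = 17 > T = 13, so X_t >= 17 − t >= 4 > 0 for every t <= 13: the floor at 0 (the 'and X > 0' condition) never binds. Hence X_13 = X_0 + Σ_{t<13} Y_t with i.i.d. increments Y_t = y(d_t) ∈ {+1, −1, 0}.
Outcome values over d=0..8: [1, 1, -1, -1, -1, -1, -1, -1, 0]
Σy = -4, Σy² = 8, M = 9
μ = -4/9 = -4/9,  σ² = 8/9 − (-4/9)² = 56/81
Independent increments: Var[X_13] = 13·σ² = 13·(56/81) = 728/81

728/81


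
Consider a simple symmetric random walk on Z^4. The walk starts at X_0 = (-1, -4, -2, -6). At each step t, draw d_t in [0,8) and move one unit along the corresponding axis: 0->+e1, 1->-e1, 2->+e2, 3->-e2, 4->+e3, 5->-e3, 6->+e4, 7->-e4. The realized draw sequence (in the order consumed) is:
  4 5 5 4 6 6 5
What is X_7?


t=0: X=(-1, -4, -2, -6), d=4 → +e3, X_1=(-1, -4, -1, -6)
t=1: X=(-1, -4, -1, -6), d=5 → -e3, X_2=(-1, -4, -2, -6)
t=2: X=(-1, -4, -2, -6), d=5 → -e3, X_3=(-1, -4, -3, -6)
t=3: X=(-1, -4, -3, -6), d=4 → +e3, X_4=(-1, -4, -2, -6)
t=4: X=(-1, -4, -2, -6), d=6 → +e4, X_5=(-1, -4, -2, -5)
t=5: X=(-1, -4, -2, -5), d=6 → +e4, X_6=(-1, -4, -2, -4)
t=6: X=(-1, -4, -2, -4), d=5 → -e3, X_7=(-1, -4, -3, -4)

(-1, -4, -3, -4)


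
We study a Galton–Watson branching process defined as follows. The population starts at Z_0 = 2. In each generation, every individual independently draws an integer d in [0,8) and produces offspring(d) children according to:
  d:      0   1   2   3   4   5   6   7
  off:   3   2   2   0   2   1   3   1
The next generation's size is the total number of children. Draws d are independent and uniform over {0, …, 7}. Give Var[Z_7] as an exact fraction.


474807245955/134217728

Outcome values over d=0..7: [3, 2, 2, 0, 2, 1, 3, 1]
Σy = 14, Σy² = 32, M = 8
μ = 14/8 = 7/4,  σ² = 32/8 − (7/4)² = 15/16
V_0 = 0, E_0 = 2
V_1 = 15/16·E_0 + (7/4)²·V_0 = 15/8;  E_1 = 7/2
V_2 = 15/16·E_1 + (7/4)²·V_1 = 1155/128;  E_2 = 49/8
V_3 = 15/16·E_2 + (7/4)²·V_2 = 68355/2048;  E_3 = 343/32
V_4 = 15/16·E_3 + (7/4)²·V_3 = 3678675/32768;  E_4 = 2401/128
V_5 = 15/16·E_4 + (7/4)²·V_4 = 189474915/524288;  E_5 = 16807/512
V_6 = 15/16·E_5 + (7/4)²·V_5 = 9542426355/8388608;  E_6 = 117649/2048
V_7 = 15/16·E_6 + (7/4)²·V_6 = 474807245955/134217728;  E_7 = 823543/8192


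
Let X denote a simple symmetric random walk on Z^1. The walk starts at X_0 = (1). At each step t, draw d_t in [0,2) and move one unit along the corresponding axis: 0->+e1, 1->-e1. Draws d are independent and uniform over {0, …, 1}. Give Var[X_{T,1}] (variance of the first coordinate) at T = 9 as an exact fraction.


9

Outcome values over d=0..1: [1, -1]
Σy = 0, Σy² = 2, M = 2
μ = 0/2 = 0,  σ² = 2/2 − (0)² = 1
Independent increments: Var[X_9] = 9·σ² = 9·(1) = 9


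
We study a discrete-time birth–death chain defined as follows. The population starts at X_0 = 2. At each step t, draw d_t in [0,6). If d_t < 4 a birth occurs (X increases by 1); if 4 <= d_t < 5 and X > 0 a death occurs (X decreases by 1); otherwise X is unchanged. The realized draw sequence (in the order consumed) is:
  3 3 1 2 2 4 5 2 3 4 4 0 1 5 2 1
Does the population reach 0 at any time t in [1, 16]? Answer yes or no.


t=0: X=2, d=3 → birth, X_1=3
t=1: X=3, d=3 → birth, X_2=4
t=2: X=4, d=1 → birth, X_3=5
t=3: X=5, d=2 → birth, X_4=6
t=4: X=6, d=2 → birth, X_5=7
t=5: X=7, d=4 → death, X_6=6
t=6: X=6, d=5 → hold, X_7=6
t=7: X=6, d=2 → birth, X_8=7
t=8: X=7, d=3 → birth, X_9=8
t=9: X=8, d=4 → death, X_10=7
t=10: X=7, d=4 → death, X_11=6
t=11: X=6, d=0 → birth, X_12=7
t=12: X=7, d=1 → birth, X_13=8
t=13: X=8, d=5 → hold, X_14=8
t=14: X=8, d=2 → birth, X_15=9
t=15: X=9, d=1 → birth, X_16=10

no


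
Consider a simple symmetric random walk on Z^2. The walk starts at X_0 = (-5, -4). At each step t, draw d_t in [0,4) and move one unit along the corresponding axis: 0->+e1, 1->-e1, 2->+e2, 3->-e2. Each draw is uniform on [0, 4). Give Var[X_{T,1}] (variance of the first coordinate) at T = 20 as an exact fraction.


Outcome values over d=0..3: [1, -1, 0, 0]
Σy = 0, Σy² = 2, M = 4
μ = 0/4 = 0,  σ² = 2/4 − (0)² = 1/2
Independent increments: Var[X_20] = 20·σ² = 20·(1/2) = 10

10


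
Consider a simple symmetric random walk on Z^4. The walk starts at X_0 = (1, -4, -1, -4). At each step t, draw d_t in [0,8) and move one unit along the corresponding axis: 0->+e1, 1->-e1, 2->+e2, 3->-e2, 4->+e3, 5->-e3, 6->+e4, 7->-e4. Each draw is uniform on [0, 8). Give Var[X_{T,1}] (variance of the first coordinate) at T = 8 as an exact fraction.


2

Outcome values over d=0..7: [1, -1, 0, 0, 0, 0, 0, 0]
Σy = 0, Σy² = 2, M = 8
μ = 0/8 = 0,  σ² = 2/8 − (0)² = 1/4
Independent increments: Var[X_8] = 8·σ² = 8·(1/4) = 2


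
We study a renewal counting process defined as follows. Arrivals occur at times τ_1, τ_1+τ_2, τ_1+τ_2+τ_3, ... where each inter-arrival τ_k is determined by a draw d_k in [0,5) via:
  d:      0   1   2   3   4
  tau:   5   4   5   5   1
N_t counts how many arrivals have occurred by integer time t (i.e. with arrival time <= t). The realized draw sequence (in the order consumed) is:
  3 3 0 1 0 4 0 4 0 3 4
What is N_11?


2

draw d_1=3: τ_1=5, arrival time A_1=5
draw d_2=3: τ_2=5, arrival time A_2=10
draw d_3=0: τ_3=5, arrival time A_3=15
draw d_4=1: τ_4=4, arrival time A_4=19
draw d_5=0: τ_5=5, arrival time A_5=24
draw d_6=4: τ_6=1, arrival time A_6=25
draw d_7=0: τ_7=5, arrival time A_7=30
draw d_8=4: τ_8=1, arrival time A_8=31
draw d_9=0: τ_9=5, arrival time A_9=36
draw d_10=3: τ_10=5, arrival time A_10=41
draw d_11=4: τ_11=1, arrival time A_11=42
N_t over t=0..11: 0:0 1:0 2:0 3:0 4:0 5:1 6:1 7:1 8:1 9:1 10:2 11:2


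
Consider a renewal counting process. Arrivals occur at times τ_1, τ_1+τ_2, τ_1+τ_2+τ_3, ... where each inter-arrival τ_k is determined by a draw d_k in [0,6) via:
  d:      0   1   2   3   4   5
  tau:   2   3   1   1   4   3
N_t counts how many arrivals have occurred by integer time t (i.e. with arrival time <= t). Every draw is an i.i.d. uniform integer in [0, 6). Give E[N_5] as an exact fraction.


478/243

Inter-arrival values over d=0..5: [2, 3, 1, 1, 4, 3]
Each d has probability 1/6, so the pmf of τ is: f(1) = 1/3, f(2) = 1/6, f(3) = 1/3, f(4) = 1/6
Renewal equation for m(n) = E[N_n]: condition on τ_1 = k (if k <= n, one arrival plus a fresh copy on the remaining n−k steps): m(n) = F(n) + Σ_{k<=n} f(k)·m(n−k), where F(n) = P(τ <= n) and m(0) = 0
m(1) = F(1) = 1/3
m(2) = F(2) + f(1)·m(1) = 1/2 + 1/3·1/3 = 11/18
m(3) = F(3) + f(1)·m(2) + f(2)·m(1) = 5/6 + 1/3·11/18 + 1/6·1/3 = 59/54
m(4) = F(4) + f(1)·m(3) + f(2)·m(2) + f(3)·m(1) = 1 + 1/3·59/54 + 1/6·11/18 + 1/3·1/3 = 511/324
m(5) = F(5) + f(1)·m(4) + f(2)·m(3) + f(3)·m(2) + f(4)·m(1) = 1 + 1/3·511/324 + 1/6·59/54 + 1/3·11/18 + 1/6·1/3 = 478/243
E[N_5] = m(5) = 478/243


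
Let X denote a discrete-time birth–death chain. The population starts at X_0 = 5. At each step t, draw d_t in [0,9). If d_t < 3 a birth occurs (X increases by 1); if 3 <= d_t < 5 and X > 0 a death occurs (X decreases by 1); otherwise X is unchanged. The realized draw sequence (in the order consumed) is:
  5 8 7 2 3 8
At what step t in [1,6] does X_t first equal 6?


t=0: X=5, d=5 → hold, X_1=5
t=1: X=5, d=8 → hold, X_2=5
t=2: X=5, d=7 → hold, X_3=5
t=3: X=5, d=2 → birth, X_4=6
t=4: X=6, d=3 → death, X_5=5
t=5: X=5, d=8 → hold, X_6=5

4


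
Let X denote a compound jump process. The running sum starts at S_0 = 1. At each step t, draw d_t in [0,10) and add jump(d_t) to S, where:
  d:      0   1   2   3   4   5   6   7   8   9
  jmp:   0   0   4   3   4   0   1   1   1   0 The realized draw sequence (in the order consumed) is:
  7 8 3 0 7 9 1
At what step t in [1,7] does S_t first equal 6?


3

t=0: S=1, d=7, jump=1, S_1=2
t=1: S=2, d=8, jump=1, S_2=3
t=2: S=3, d=3, jump=3, S_3=6
t=3: S=6, d=0, jump=0, S_4=6
t=4: S=6, d=7, jump=1, S_5=7
t=5: S=7, d=9, jump=0, S_6=7
t=6: S=7, d=1, jump=0, S_7=7


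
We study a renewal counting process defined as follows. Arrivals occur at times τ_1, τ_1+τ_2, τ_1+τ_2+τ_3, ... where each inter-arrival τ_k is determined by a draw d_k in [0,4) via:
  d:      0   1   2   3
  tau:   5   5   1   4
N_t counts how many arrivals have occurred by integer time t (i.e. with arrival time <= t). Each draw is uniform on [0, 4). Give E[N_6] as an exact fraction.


6165/4096

Inter-arrival values over d=0..3: [5, 5, 1, 4]
Each d has probability 1/4, so the pmf of τ is: f(1) = 1/4, f(4) = 1/4, f(5) = 1/2
Renewal equation for m(n) = E[N_n]: condition on τ_1 = k (if k <= n, one arrival plus a fresh copy on the remaining n−k steps): m(n) = F(n) + Σ_{k<=n} f(k)·m(n−k), where F(n) = P(τ <= n) and m(0) = 0
m(1) = F(1) = 1/4
m(2) = F(2) + f(1)·m(1) = 1/4 + 1/4·1/4 = 5/16
m(3) = F(3) + f(1)·m(2) = 1/4 + 1/4·5/16 = 21/64
m(4) = F(4) + f(1)·m(3) = 1/2 + 1/4·21/64 = 149/256
m(5) = F(5) + f(1)·m(4) + f(4)·m(1) = 1 + 1/4·149/256 + 1/4·1/4 = 1237/1024
m(6) = F(6) + f(1)·m(5) + f(4)·m(2) + f(5)·m(1) = 1 + 1/4·1237/1024 + 1/4·5/16 + 1/2·1/4 = 6165/4096
E[N_6] = m(6) = 6165/4096


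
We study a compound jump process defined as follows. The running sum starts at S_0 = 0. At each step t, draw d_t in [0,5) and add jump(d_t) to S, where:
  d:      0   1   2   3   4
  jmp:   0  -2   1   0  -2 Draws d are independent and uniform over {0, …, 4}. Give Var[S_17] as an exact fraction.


Outcome values over d=0..4: [0, -2, 1, 0, -2]
Σy = -3, Σy² = 9, M = 5
μ = -3/5 = -3/5,  σ² = 9/5 − (-3/5)² = 36/25
Independent increments: Var[S_17] = 17·σ² = 17·(36/25) = 612/25

612/25


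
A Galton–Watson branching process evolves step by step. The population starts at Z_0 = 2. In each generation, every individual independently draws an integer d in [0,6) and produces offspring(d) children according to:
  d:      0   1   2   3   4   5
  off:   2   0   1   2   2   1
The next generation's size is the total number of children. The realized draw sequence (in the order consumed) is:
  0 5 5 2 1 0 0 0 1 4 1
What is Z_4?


4

gen 0: Z_0=2, draws=[0, 5], offspring=[2, 1], Z_1=3
gen 1: Z_1=3, draws=[5, 2, 1], offspring=[1, 1, 0], Z_2=2
gen 2: Z_2=2, draws=[0, 0], offspring=[2, 2], Z_3=4
gen 3: Z_3=4, draws=[0, 1, 4, 1], offspring=[2, 0, 2, 0], Z_4=4


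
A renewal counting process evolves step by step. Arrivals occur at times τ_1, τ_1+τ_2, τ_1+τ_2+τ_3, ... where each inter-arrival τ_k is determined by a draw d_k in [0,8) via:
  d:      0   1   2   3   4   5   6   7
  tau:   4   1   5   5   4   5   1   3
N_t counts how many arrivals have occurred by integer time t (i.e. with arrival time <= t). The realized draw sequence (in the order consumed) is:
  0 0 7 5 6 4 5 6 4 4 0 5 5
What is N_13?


3

draw d_1=0: τ_1=4, arrival time A_1=4
draw d_2=0: τ_2=4, arrival time A_2=8
draw d_3=7: τ_3=3, arrival time A_3=11
draw d_4=5: τ_4=5, arrival time A_4=16
draw d_5=6: τ_5=1, arrival time A_5=17
draw d_6=4: τ_6=4, arrival time A_6=21
draw d_7=5: τ_7=5, arrival time A_7=26
draw d_8=6: τ_8=1, arrival time A_8=27
draw d_9=4: τ_9=4, arrival time A_9=31
draw d_10=4: τ_10=4, arrival time A_10=35
draw d_11=0: τ_11=4, arrival time A_11=39
draw d_12=5: τ_12=5, arrival time A_12=44
draw d_13=5: τ_13=5, arrival time A_13=49
N_t over t=0..13: 0:0 1:0 2:0 3:0 4:1 5:1 6:1 7:1 8:2 9:2 10:2 11:3 12:3 13:3


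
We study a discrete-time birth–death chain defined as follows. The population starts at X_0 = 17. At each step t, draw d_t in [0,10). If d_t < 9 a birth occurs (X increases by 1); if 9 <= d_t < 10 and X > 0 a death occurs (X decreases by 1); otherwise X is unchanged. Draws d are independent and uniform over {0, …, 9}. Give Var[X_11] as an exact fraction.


99/25

X can drop by at most 1 per step and X_0 = 17 > T = 11, so X_t >= 17 − t >= 6 > 0 for every t <= 11: the floor at 0 (the 'and X > 0' condition) never binds. Hence X_11 = X_0 + Σ_{t<11} Y_t with i.i.d. increments Y_t = y(d_t) ∈ {+1, −1, 0}.
Outcome values over d=0..9: [1, 1, 1, 1, 1, 1, 1, 1, 1, -1]
Σy = 8, Σy² = 10, M = 10
μ = 8/10 = 4/5,  σ² = 10/10 − (4/5)² = 9/25
Independent increments: Var[X_11] = 11·σ² = 11·(9/25) = 99/25


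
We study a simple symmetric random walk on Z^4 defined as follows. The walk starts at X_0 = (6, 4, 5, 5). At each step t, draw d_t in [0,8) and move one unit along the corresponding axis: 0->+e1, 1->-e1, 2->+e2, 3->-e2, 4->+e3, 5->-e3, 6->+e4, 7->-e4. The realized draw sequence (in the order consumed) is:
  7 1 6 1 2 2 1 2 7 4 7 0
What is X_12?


t=0: X=(6, 4, 5, 5), d=7 → -e4, X_1=(6, 4, 5, 4)
t=1: X=(6, 4, 5, 4), d=1 → -e1, X_2=(5, 4, 5, 4)
t=2: X=(5, 4, 5, 4), d=6 → +e4, X_3=(5, 4, 5, 5)
t=3: X=(5, 4, 5, 5), d=1 → -e1, X_4=(4, 4, 5, 5)
t=4: X=(4, 4, 5, 5), d=2 → +e2, X_5=(4, 5, 5, 5)
t=5: X=(4, 5, 5, 5), d=2 → +e2, X_6=(4, 6, 5, 5)
t=6: X=(4, 6, 5, 5), d=1 → -e1, X_7=(3, 6, 5, 5)
t=7: X=(3, 6, 5, 5), d=2 → +e2, X_8=(3, 7, 5, 5)
t=8: X=(3, 7, 5, 5), d=7 → -e4, X_9=(3, 7, 5, 4)
t=9: X=(3, 7, 5, 4), d=4 → +e3, X_10=(3, 7, 6, 4)
t=10: X=(3, 7, 6, 4), d=7 → -e4, X_11=(3, 7, 6, 3)
t=11: X=(3, 7, 6, 3), d=0 → +e1, X_12=(4, 7, 6, 3)

(4, 7, 6, 3)


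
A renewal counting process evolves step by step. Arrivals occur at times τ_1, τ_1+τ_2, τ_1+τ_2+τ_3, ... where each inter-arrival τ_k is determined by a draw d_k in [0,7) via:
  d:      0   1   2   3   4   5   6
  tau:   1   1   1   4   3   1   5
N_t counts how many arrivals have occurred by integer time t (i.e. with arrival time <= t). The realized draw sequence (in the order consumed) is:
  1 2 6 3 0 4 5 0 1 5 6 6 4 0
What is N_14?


draw d_1=1: τ_1=1, arrival time A_1=1
draw d_2=2: τ_2=1, arrival time A_2=2
draw d_3=6: τ_3=5, arrival time A_3=7
draw d_4=3: τ_4=4, arrival time A_4=11
draw d_5=0: τ_5=1, arrival time A_5=12
draw d_6=4: τ_6=3, arrival time A_6=15
draw d_7=5: τ_7=1, arrival time A_7=16
draw d_8=0: τ_8=1, arrival time A_8=17
draw d_9=1: τ_9=1, arrival time A_9=18
draw d_10=5: τ_10=1, arrival time A_10=19
draw d_11=6: τ_11=5, arrival time A_11=24
draw d_12=6: τ_12=5, arrival time A_12=29
draw d_13=4: τ_13=3, arrival time A_13=32
draw d_14=0: τ_14=1, arrival time A_14=33
N_t over t=0..14: 0:0 1:1 2:2 3:2 4:2 5:2 6:2 7:3 8:3 9:3 10:3 11:4 12:5 13:5 14:5

5


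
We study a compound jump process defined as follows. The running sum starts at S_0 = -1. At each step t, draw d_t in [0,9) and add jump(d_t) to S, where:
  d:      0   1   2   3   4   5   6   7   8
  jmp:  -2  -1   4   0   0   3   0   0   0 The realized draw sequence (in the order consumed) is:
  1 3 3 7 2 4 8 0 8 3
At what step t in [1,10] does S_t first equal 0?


8

t=0: S=-1, d=1, jump=-1, S_1=-2
t=1: S=-2, d=3, jump=0, S_2=-2
t=2: S=-2, d=3, jump=0, S_3=-2
t=3: S=-2, d=7, jump=0, S_4=-2
t=4: S=-2, d=2, jump=4, S_5=2
t=5: S=2, d=4, jump=0, S_6=2
t=6: S=2, d=8, jump=0, S_7=2
t=7: S=2, d=0, jump=-2, S_8=0
t=8: S=0, d=8, jump=0, S_9=0
t=9: S=0, d=3, jump=0, S_10=0


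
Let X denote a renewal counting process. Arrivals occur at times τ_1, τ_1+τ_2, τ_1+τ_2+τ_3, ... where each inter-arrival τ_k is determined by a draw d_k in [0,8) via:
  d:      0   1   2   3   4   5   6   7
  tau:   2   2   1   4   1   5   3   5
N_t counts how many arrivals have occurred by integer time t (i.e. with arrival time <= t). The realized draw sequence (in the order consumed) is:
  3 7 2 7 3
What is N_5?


draw d_1=3: τ_1=4, arrival time A_1=4
draw d_2=7: τ_2=5, arrival time A_2=9
draw d_3=2: τ_3=1, arrival time A_3=10
draw d_4=7: τ_4=5, arrival time A_4=15
draw d_5=3: τ_5=4, arrival time A_5=19
N_t over t=0..5: 0:0 1:0 2:0 3:0 4:1 5:1

1


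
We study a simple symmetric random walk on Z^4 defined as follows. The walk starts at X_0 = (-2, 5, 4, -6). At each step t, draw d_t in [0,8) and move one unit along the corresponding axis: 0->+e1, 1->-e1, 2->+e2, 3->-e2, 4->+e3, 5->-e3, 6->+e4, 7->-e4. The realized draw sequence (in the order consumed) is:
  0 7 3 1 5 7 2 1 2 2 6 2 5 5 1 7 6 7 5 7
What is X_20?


t=0: X=(-2, 5, 4, -6), d=0 → +e1, X_1=(-1, 5, 4, -6)
t=1: X=(-1, 5, 4, -6), d=7 → -e4, X_2=(-1, 5, 4, -7)
t=2: X=(-1, 5, 4, -7), d=3 → -e2, X_3=(-1, 4, 4, -7)
t=3: X=(-1, 4, 4, -7), d=1 → -e1, X_4=(-2, 4, 4, -7)
t=4: X=(-2, 4, 4, -7), d=5 → -e3, X_5=(-2, 4, 3, -7)
t=5: X=(-2, 4, 3, -7), d=7 → -e4, X_6=(-2, 4, 3, -8)
t=6: X=(-2, 4, 3, -8), d=2 → +e2, X_7=(-2, 5, 3, -8)
t=7: X=(-2, 5, 3, -8), d=1 → -e1, X_8=(-3, 5, 3, -8)
t=8: X=(-3, 5, 3, -8), d=2 → +e2, X_9=(-3, 6, 3, -8)
t=9: X=(-3, 6, 3, -8), d=2 → +e2, X_10=(-3, 7, 3, -8)
t=10: X=(-3, 7, 3, -8), d=6 → +e4, X_11=(-3, 7, 3, -7)
t=11: X=(-3, 7, 3, -7), d=2 → +e2, X_12=(-3, 8, 3, -7)
t=12: X=(-3, 8, 3, -7), d=5 → -e3, X_13=(-3, 8, 2, -7)
t=13: X=(-3, 8, 2, -7), d=5 → -e3, X_14=(-3, 8, 1, -7)
t=14: X=(-3, 8, 1, -7), d=1 → -e1, X_15=(-4, 8, 1, -7)
t=15: X=(-4, 8, 1, -7), d=7 → -e4, X_16=(-4, 8, 1, -8)
t=16: X=(-4, 8, 1, -8), d=6 → +e4, X_17=(-4, 8, 1, -7)
t=17: X=(-4, 8, 1, -7), d=7 → -e4, X_18=(-4, 8, 1, -8)
t=18: X=(-4, 8, 1, -8), d=5 → -e3, X_19=(-4, 8, 0, -8)
t=19: X=(-4, 8, 0, -8), d=7 → -e4, X_20=(-4, 8, 0, -9)

(-4, 8, 0, -9)


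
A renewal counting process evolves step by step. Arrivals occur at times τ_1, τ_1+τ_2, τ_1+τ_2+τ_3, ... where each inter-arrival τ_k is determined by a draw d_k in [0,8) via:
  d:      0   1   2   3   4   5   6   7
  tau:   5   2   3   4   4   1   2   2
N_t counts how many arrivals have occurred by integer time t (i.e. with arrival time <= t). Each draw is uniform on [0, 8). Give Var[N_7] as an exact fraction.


2752034983183/4398046511104

Inter-arrival values over d=0..7: [5, 2, 3, 4, 4, 1, 2, 2]
Each d has probability 1/8, so the pmf of τ is: f(1) = 1/8, f(2) = 3/8, f(3) = 1/8, f(4) = 1/4, f(5) = 1/8
Let p_n(j) = P(N_n = j), with p_0 = [1]. Condition on τ_1: p_n(0) = P(τ > n), and for j >= 1, p_n(j) = Σ_{k<=n} f(k)·p_{n−k}(j−1)
p_1 = [7/8, 1/8]  (j = 0..1)
p_2 = [1/2, 31/64, 1/64]  (j = 0..2)
p_3 = [3/8, 33/64, 55/512, 1/512]  (j = 0..3)
p_4 = [1/8, 19/32, 67/256, 79/4096, 1/4096]  (j = 0..4)
p_5 = [0, 9/16, 23/64, 307/4096, 103/32768, 1/32768]  (j = 0..5)
p_6 = [0, 21/64, 253/512, 657/4096, 69/4096, 127/262144, 1/262144]  (j = 0..6)
p_7 = [0, 11/64, 33/64, 1057/4096, 1673/32768, 869/262144, 151/2097152, 1/2097152]  (j = 0..7)
E[N_7] = Σ j·p_7(j) = 4610649/2097152;  E[N_7²] = Σ j²·p_7(j) = 11448917/2097152
Var[N_7] = 11448917/2097152 − (4610649/2097152)² = 2752034983183/4398046511104


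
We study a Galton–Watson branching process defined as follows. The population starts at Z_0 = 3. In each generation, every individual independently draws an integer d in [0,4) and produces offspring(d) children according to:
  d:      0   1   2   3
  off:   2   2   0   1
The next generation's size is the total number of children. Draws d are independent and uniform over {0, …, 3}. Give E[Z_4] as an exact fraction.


1875/256

Outcome values over d=0..3: [2, 2, 0, 1]
Σy = 5, Σy² = 9, M = 4
μ = 5/4 = 5/4,  σ² = 9/4 − (5/4)² = 11/16
E[Z_0] = 3
E[Z_1] = 5/4·E[Z_0] = 15/4
E[Z_2] = 5/4·E[Z_1] = 75/16
E[Z_3] = 5/4·E[Z_2] = 375/64
E[Z_4] = 5/4·E[Z_3] = 1875/256


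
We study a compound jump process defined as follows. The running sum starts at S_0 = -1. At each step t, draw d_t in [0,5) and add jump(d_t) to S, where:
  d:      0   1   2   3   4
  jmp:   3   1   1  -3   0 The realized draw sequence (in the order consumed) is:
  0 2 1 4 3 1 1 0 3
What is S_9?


3

t=0: S=-1, d=0, jump=3, S_1=2
t=1: S=2, d=2, jump=1, S_2=3
t=2: S=3, d=1, jump=1, S_3=4
t=3: S=4, d=4, jump=0, S_4=4
t=4: S=4, d=3, jump=-3, S_5=1
t=5: S=1, d=1, jump=1, S_6=2
t=6: S=2, d=1, jump=1, S_7=3
t=7: S=3, d=0, jump=3, S_8=6
t=8: S=6, d=3, jump=-3, S_9=3


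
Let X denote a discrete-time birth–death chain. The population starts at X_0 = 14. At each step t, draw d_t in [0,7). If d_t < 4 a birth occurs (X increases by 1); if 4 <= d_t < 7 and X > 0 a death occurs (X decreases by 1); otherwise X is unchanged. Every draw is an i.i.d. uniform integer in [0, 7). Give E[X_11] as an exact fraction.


109/7

X can drop by at most 1 per step and X_0 = 14 > T = 11, so X_t >= 14 − t >= 3 > 0 for every t <= 11: the floor at 0 (the 'and X > 0' condition) never binds. Hence X_11 = X_0 + Σ_{t<11} Y_t with i.i.d. increments Y_t = y(d_t) ∈ {+1, −1, 0}.
Outcome values over d=0..6: [1, 1, 1, 1, -1, -1, -1]
Σy = 1, Σy² = 7, M = 7
μ = 1/7 = 1/7,  σ² = 7/7 − (1/7)² = 48/49
E[X_11] = 14 + 11·(1/7) = 109/7


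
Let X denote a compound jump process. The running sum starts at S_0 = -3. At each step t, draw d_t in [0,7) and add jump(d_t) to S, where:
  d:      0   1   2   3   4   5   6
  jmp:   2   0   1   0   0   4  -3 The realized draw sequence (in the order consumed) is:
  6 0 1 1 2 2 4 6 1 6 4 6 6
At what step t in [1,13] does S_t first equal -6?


t=0: S=-3, d=6, jump=-3, S_1=-6
t=1: S=-6, d=0, jump=2, S_2=-4
t=2: S=-4, d=1, jump=0, S_3=-4
t=3: S=-4, d=1, jump=0, S_4=-4
t=4: S=-4, d=2, jump=1, S_5=-3
t=5: S=-3, d=2, jump=1, S_6=-2
t=6: S=-2, d=4, jump=0, S_7=-2
t=7: S=-2, d=6, jump=-3, S_8=-5
t=8: S=-5, d=1, jump=0, S_9=-5
t=9: S=-5, d=6, jump=-3, S_10=-8
t=10: S=-8, d=4, jump=0, S_11=-8
t=11: S=-8, d=6, jump=-3, S_12=-11
t=12: S=-11, d=6, jump=-3, S_13=-14

1
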